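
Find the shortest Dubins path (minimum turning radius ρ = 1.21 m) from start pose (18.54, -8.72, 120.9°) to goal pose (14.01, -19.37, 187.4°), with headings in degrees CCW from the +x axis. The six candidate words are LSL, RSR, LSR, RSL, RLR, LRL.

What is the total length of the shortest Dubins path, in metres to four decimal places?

13.8057 m

Let ψ = atan2(Δy, Δx) = atan2(-10.65, -4.53) = -113.0426° be the start→goal bearing.
Normalize: d = |goal − start| / ρ = 11.573392/1.21 = 9.564787, α = (θ_start − ψ) mod 360° = 233.9426° = 4.083068 rad, β = (θ_goal − ψ) mod 360° = 300.4426° = 5.243712 rad.
Common terms: sin α = -0.808428, cos α = -0.588596, sin β = -0.862137, cos β = 0.506675, cos(α−β) = 0.398749, d² = 91.485144. Work in radians in the unit-radius frame; every candidate has L = ρ·(t + p + q).
LSL: p² = 2 + d² − 2cos(α−β) + 2d(sin α − sin β) = 93.715093; p = √p² = 9.680656; φ = atan2(cos β − cos α, d + sin α − sin β) = 0.113383 rad; t = (φ − α) mod 2π = 2.313500 rad, q = (β − φ) mod 2π = 5.130329 rad → L = 1.21·(2.313500 + 9.680656 + 5.130329) = 1.21·17.124485 = 20.720627 m
RSR: p² = 2 + d² − 2cos(α−β) + 2d(sin β − sin α) = 91.660199; p = √p² = 9.573933; φ = atan2(cos α − cos β, d − sin α + sin β) = -0.114652 rad; t = (α − φ) mod 2π = 4.197721 rad, q = (φ − β) mod 2π = 0.924821 rad → L = 1.21·(4.197721 + 9.573933 + 0.924821) = 1.21·14.696475 = 17.782734 m
LSR: p² = d² − 2 + 2cos(α−β) + 2d(sin α + sin β) = 58.325449; p = √p² = 7.637110; φ = atan2(−cos α − cos β, d + sin α + sin β) − atan2(−2, p) = 0.266504 rad; t = (φ − α) mod 2π = 2.466621 rad, q = (φ − β) mod 2π = 1.305978 rad → L = 1.21·(2.466621 + 7.637110 + 1.305978) = 1.21·11.409709 = 13.805748 m
RSL: p² = d² − 2 + 2cos(α−β) − 2d(sin α + sin β) = 122.239836; p = √p² = 11.056213; φ = atan2(cos α + cos β, d − sin α − sin β) − atan2(2, p) = -0.186250 rad; t = (α − φ) mod 2π = 4.269318 rad, q = (β − φ) mod 2π = 5.429962 rad → L = 1.21·(4.269318 + 11.056213 + 5.429962) = 1.21·20.755493 = 25.114146 m
RLR: c = (6 − d² + 2cos(α−β) + 2d(sin α − sin β))/8 = -10.457525, |c| > 1 → infeasible
LRL: c = (6 − d² + 2cos(α−β) − 2d(sin α − sin β))/8 = -10.714387, |c| > 1 → infeasible
Shortest: LSR with L = 13.805748 m ≈ 13.8057 m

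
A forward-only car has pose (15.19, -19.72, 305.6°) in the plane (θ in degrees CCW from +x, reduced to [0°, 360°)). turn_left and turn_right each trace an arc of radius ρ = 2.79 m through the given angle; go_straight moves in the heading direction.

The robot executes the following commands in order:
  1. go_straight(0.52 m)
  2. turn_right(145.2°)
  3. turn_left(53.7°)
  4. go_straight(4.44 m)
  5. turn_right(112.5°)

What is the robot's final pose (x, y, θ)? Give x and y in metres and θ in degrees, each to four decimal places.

(1.8144, -25.4533, 101.6000°)

set_pose: (x, y, θ) = (15.1900, -19.7200, 305.6000°), ρ = 2.79
go_straight(0.52): x += 0.52·cos θ, y += 0.52·sin θ → (15.4927, -20.1428, 305.6000°)
turn_right(145.2°): centre at ρ to the right, rotate −145.2° → (12.2882, -24.3953, 160.4000°)
turn_left(53.7°): centre at ρ to the left, rotate +53.7° → (9.7882, -24.7133, 214.1000°)
go_straight(4.44): x += 4.44·cos θ, y += 4.44·sin θ → (6.1116, -27.2026, 214.1000°)
turn_right(112.5°): centre at ρ to the right, rotate −112.5° → (1.8144, -25.4533, 101.6000°)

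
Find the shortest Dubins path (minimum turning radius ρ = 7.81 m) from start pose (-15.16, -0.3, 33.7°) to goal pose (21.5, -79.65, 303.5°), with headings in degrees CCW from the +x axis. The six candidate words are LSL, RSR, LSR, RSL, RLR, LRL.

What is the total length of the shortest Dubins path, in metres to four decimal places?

Let ψ = atan2(Δy, Δx) = atan2(-79.35, 36.66) = -65.2029° be the start→goal bearing.
Normalize: d = |goal − start| / ρ = 87.409256/7.81 = 11.191966, α = (θ_start − ψ) mod 360° = 98.9029° = 1.726181 rad, β = (θ_goal − ψ) mod 360° = 8.7029° = 0.151894 rad.
Common terms: sin α = 0.987952, cos α = -0.154760, sin β = 0.151311, cos β = 0.988486, cos(α−β) = -0.003491, d² = 125.260108. Work in radians in the unit-radius frame; every candidate has L = ρ·(t + p + q).
LSL: p² = 2 + d² − 2cos(α−β) + 2d(sin α − sin β) = 145.994416; p = √p² = 12.082815; φ = atan2(cos β − cos α, d + sin α − sin β) = 0.094759 rad; t = (φ − α) mod 2π = 4.651764 rad, q = (β − φ) mod 2π = 0.057135 rad → L = 7.81·(4.651764 + 12.082815 + 0.057135) = 7.81·16.791713 = 131.143280 m
RSR: p² = 2 + d² − 2cos(α−β) + 2d(sin β − sin α) = 108.539763; p = √p² = 10.418242; φ = atan2(cos α − cos β, d − sin α + sin β) = -0.109956 rad; t = (α − φ) mod 2π = 1.836137 rad, q = (φ − β) mod 2π = 6.021335 rad → L = 7.81·(1.836137 + 10.418242 + 6.021335) = 7.81·18.275714 = 142.733327 m
LSR: p² = d² − 2 + 2cos(α−β) + 2d(sin α + sin β) = 148.754306; p = √p² = 12.196487; φ = atan2(−cos α − cos β, d + sin α + sin β) − atan2(−2, p) = 0.095027 rad; t = (φ − α) mod 2π = 4.652031 rad, q = (φ − β) mod 2π = 6.226318 rad → L = 7.81·(4.652031 + 12.196487 + 6.226318) = 7.81·23.074837 = 180.214476 m
RSL: p² = d² − 2 + 2cos(α−β) − 2d(sin α + sin β) = 97.751949; p = √p² = 9.886959; φ = atan2(cos α + cos β, d − sin α − sin β) − atan2(2, p) = -0.116847 rad; t = (α − φ) mod 2π = 1.843028 rad, q = (β − φ) mod 2π = 0.268741 rad → L = 7.81·(1.843028 + 9.886959 + 0.268741) = 7.81·11.998728 = 93.710064 m
RLR: c = (6 − d² + 2cos(α−β) + 2d(sin α − sin β))/8 = -12.567470, |c| > 1 → infeasible
LRL: c = (6 − d² + 2cos(α−β) − 2d(sin α − sin β))/8 = -17.249302, |c| > 1 → infeasible
Shortest: RSL with L = 93.710064 m ≈ 93.7101 m

93.7101 m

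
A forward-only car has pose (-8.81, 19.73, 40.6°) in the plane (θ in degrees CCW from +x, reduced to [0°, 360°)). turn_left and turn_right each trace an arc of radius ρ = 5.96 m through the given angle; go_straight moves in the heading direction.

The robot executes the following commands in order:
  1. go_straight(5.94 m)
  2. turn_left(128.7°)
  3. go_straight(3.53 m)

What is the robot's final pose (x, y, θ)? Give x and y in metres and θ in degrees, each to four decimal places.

(-10.5406, 34.6326, 169.3000°)

set_pose: (x, y, θ) = (-8.8100, 19.7300, 40.6000°), ρ = 5.96
go_straight(5.94): x += 5.94·cos θ, y += 5.94·sin θ → (-4.2999, 23.5956, 40.6000°)
turn_left(128.7°): centre at ρ to the left, rotate +128.7° → (-7.0720, 33.9772, 169.3000°)
go_straight(3.53): x += 3.53·cos θ, y += 3.53·sin θ → (-10.5406, 34.6326, 169.3000°)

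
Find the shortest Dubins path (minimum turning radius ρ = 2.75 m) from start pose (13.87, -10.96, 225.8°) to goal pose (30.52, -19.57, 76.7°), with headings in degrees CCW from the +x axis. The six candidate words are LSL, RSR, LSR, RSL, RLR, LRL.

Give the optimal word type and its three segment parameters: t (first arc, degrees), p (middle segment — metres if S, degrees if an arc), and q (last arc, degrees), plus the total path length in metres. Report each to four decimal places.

LSL: t = 107.4099°, p = 13.4454 m, q = 103.4901°, L = 23.5679 m

Let ψ = atan2(Δy, Δx) = atan2(-8.61, 16.65) = -27.3443° be the start→goal bearing.
Normalize: d = |goal − start| / ρ = 18.744455/2.75 = 6.816166, α = (θ_start − ψ) mod 360° = 253.1443° = 4.418201 rad, β = (θ_goal − ψ) mod 360° = 104.0443° = 1.815915 rad.
Common terms: sin α = -0.957038, cos α = -0.289963, sin β = 0.970109, cos β = -0.242671, cos(α−β) = -0.858065, d² = 46.460112. Work in radians in the unit-radius frame; every candidate has L = ρ·(t + p + q).
LSL: p² = 2 + d² − 2cos(α−β) + 2d(sin α − sin β) = 23.904744; p = √p² = 4.889248; φ = atan2(cos β − cos α, d + sin α − sin β) = 0.009673 rad; t = (φ − α) mod 2π = 1.874657 rad, q = (β − φ) mod 2π = 1.806242 rad → L = 2.75·(1.874657 + 4.889248 + 1.806242) = 2.75·8.570147 = 23.567905 m
RSR: p² = 2 + d² − 2cos(α−β) + 2d(sin β − sin α) = 76.447740; p = √p² = 8.743440; φ = atan2(cos α − cos β, d − sin α + sin β) = -0.005409 rad; t = (α − φ) mod 2π = 4.423610 rad, q = (φ − β) mod 2π = 4.461862 rad → L = 2.75·(4.423610 + 8.743440 + 4.461862) = 2.75·17.628911 = 48.479505 m
LSR: p² = d² − 2 + 2cos(α−β) + 2d(sin α + sin β) = 42.922167; p = √p² = 6.551501; φ = atan2(−cos α − cos β, d + sin α + sin β) − atan2(−2, p) = 0.374124 rad; t = (φ − α) mod 2π = 2.239108 rad, q = (φ − β) mod 2π = 4.841394 rad → L = 2.75·(2.239108 + 6.551501 + 4.841394) = 2.75·13.632003 = 37.488009 m
RSL: p² = d² − 2 + 2cos(α−β) − 2d(sin α + sin β) = 42.565798; p = √p² = 6.524247; φ = atan2(cos α + cos β, d − sin α − sin β) − atan2(2, p) = -0.375588 rad; t = (α − φ) mod 2π = 4.793788 rad, q = (β − φ) mod 2π = 2.191502 rad → L = 2.75·(4.793788 + 6.524247 + 2.191502) = 2.75·13.509538 = 37.151229 m
RLR: c = (6 − d² + 2cos(α−β) + 2d(sin α − sin β))/8 = -8.555968, |c| > 1 → infeasible
LRL: c = (6 − d² + 2cos(α−β) − 2d(sin α − sin β))/8 = -1.988093, |c| > 1 → infeasible
Shortest: LSL with L = 23.567905 m ≈ 23.5679 m
Convert LSL to answer units (arcs ×180/π): t = 1.874657·180/π = 107.4099°, p = ρ·p = 2.75·4.889248 = 13.4454 m, q = 1.806242·180/π = 103.4901°, L = 23.5679 m.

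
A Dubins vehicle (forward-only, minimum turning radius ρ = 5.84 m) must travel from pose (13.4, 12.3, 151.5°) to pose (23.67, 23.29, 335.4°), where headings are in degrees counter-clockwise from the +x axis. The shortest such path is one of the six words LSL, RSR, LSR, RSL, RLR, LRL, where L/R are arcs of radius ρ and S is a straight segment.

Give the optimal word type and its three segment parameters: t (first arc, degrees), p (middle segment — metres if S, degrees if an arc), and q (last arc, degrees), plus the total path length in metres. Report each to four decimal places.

Let ψ = atan2(Δy, Δx) = atan2(10.99, 10.27) = 46.9397° be the start→goal bearing.
Normalize: d = |goal − start| / ρ = 15.041709/5.84 = 2.575635, α = (θ_start − ψ) mod 360° = 104.5603° = 1.824922 rad, β = (θ_goal − ψ) mod 360° = 288.4603° = 5.034583 rad.
Common terms: sin α = 0.967883, cos α = -0.251399, sin β = -0.948543, cos β = 0.316648, cos(α−β) = -0.997684, d² = 6.633896. Work in radians in the unit-radius frame; every candidate has L = ρ·(t + p + q).
LSL: p² = 2 + d² − 2cos(α−β) + 2d(sin α − sin β) = 20.501295; p = √p² = 4.527836; φ = atan2(cos β − cos α, d + sin α − sin β) = 0.125788 rad; t = (φ − α) mod 2π = 4.584051 rad, q = (β − φ) mod 2π = 4.908794 rad → L = 5.84·(4.584051 + 4.527836 + 4.908794) = 5.84·14.020681 = 81.880779 m
RSR: p² = 2 + d² − 2cos(α−β) + 2d(sin β − sin α) = 0.757234; p = √p² = 0.870192; φ = atan2(cos α − cos β, d − sin α + sin β) = -0.711254 rad; t = (α − φ) mod 2π = 2.536176 rad, q = (φ − β) mod 2π = 0.537349 rad → L = 5.84·(2.536176 + 0.870192 + 0.537349) = 5.84·3.943717 = 23.031306 m
LSR: p² = d² − 2 + 2cos(α−β) + 2d(sin α + sin β) = 2.738155; p = √p² = 1.654737; φ = atan2(−cos α − cos β, d + sin α + sin β) − atan2(−2, p) = 0.854450 rad; t = (φ − α) mod 2π = 5.312713 rad, q = (φ − β) mod 2π = 2.103052 rad → L = 5.84·(5.312713 + 1.654737 + 2.103052) = 5.84·9.070502 = 52.971732 m
RSL: p² = d² − 2 + 2cos(α−β) − 2d(sin α + sin β) = 2.538900; p = √p² = 1.593393; φ = atan2(cos α + cos β, d − sin α − sin β) − atan2(2, p) = -0.872554 rad; t = (α − φ) mod 2π = 2.697476 rad, q = (β − φ) mod 2π = 5.907137 rad → L = 5.84·(2.697476 + 1.593393 + 5.907137) = 5.84·10.198005 = 59.556351 m
RLR: c = (6 − d² + 2cos(α−β) + 2d(sin α − sin β))/8 = 0.905346; p = 2π − arccos c = 5.844582 rad; φ = atan2(cos α − cos β, d − sin α + sin β) = -0.711254 rad; t = (α − φ + p/2) mod 2π = 5.458467 rad, q = (α − β − t + p) mod 2π = 3.459640 rad → L = 5.84·(5.458467 + 5.844582 + 3.459640) = 5.84·14.762689 = 86.214105 m
LRL: c = (6 − d² + 2cos(α−β) − 2d(sin α − sin β))/8 = -1.562662, |c| > 1 → infeasible
Shortest: RSR with L = 23.031306 m ≈ 23.0313 m
Convert RSR to answer units (arcs ×180/π): t = 2.536176·180/π = 145.3122°, p = ρ·p = 5.84·0.870192 = 5.0819 m, q = 0.537349·180/π = 30.7878°, L = 23.0313 m.

RSR: t = 145.3122°, p = 5.0819 m, q = 30.7878°, L = 23.0313 m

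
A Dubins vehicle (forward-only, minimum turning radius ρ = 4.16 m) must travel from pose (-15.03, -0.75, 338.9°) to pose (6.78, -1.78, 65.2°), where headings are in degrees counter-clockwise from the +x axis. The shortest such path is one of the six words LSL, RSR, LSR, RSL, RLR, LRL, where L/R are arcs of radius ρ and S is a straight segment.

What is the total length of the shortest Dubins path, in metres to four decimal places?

Let ψ = atan2(Δy, Δx) = atan2(-1.03, 21.81) = -2.7038° be the start→goal bearing.
Normalize: d = |goal − start| / ρ = 21.834308/4.16 = 5.248632, α = (θ_start − ψ) mod 360° = 341.6038° = 5.962112 rad, β = (θ_goal − ψ) mod 360° = 67.9038° = 1.185146 rad.
Common terms: sin α = -0.315585, cos α = 0.948897, sin β = 0.926554, cos β = 0.376162, cos(α−β) = 0.064532, d² = 27.548135. Work in radians in the unit-radius frame; every candidate has L = ρ·(t + p + q).
LSL: p² = 2 + d² − 2cos(α−β) + 2d(sin α − sin β) = 16.380007; p = √p² = 4.047222; φ = atan2(cos β − cos α, d + sin α − sin β) = -0.141990 rad; t = (φ − α) mod 2π = 0.179084 rad, q = (β − φ) mod 2π = 1.327135 rad → L = 4.16·(0.179084 + 4.047222 + 1.327135) = 4.16·5.553441 = 23.102316 m
RSR: p² = 2 + d² − 2cos(α−β) + 2d(sin β − sin α) = 42.458133; p = √p² = 6.515991; φ = atan2(cos α − cos β, d − sin α + sin β) = 0.088010 rad; t = (α − φ) mod 2π = 5.874101 rad, q = (φ − β) mod 2π = 5.186050 rad → L = 4.16·(5.874101 + 6.515991 + 5.186050) = 4.16·17.576142 = 73.116751 m
LSR: p² = d² − 2 + 2cos(α−β) + 2d(sin α + sin β) = 32.090697; p = √p² = 5.664865; φ = atan2(−cos α − cos β, d + sin α + sin β) − atan2(−2, p) = 0.116998 rad; t = (φ − α) mod 2π = 0.438072 rad, q = (φ − β) mod 2π = 5.215038 rad → L = 4.16·(0.438072 + 5.664865 + 5.215038) = 4.16·11.317975 = 47.082774 m
RSL: p² = d² − 2 + 2cos(α−β) − 2d(sin α + sin β) = 19.263702; p = √p² = 4.389043; φ = atan2(cos α + cos β, d − sin α − sin β) − atan2(2, p) = -0.149265 rad; t = (α − φ) mod 2π = 6.111377 rad, q = (β − φ) mod 2π = 1.334411 rad → L = 4.16·(6.111377 + 4.389043 + 1.334411) = 4.16·11.834832 = 49.232899 m
RLR: c = (6 − d² + 2cos(α−β) + 2d(sin α − sin β))/8 = -4.307267, |c| > 1 → infeasible
LRL: c = (6 − d² + 2cos(α−β) − 2d(sin α − sin β))/8 = -1.047501, |c| > 1 → infeasible
Shortest: LSL with L = 23.102316 m ≈ 23.1023 m

23.1023 m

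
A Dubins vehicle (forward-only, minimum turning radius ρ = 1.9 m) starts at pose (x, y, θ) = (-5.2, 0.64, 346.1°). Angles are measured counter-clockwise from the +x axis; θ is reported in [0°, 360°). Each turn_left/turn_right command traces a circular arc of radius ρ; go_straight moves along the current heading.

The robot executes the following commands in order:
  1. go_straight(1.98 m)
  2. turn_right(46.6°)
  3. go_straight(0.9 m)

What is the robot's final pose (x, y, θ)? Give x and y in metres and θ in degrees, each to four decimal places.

(-1.6376, -1.5277, 299.5000°)

set_pose: (x, y, θ) = (-5.2000, 0.6400, 346.1000°), ρ = 1.9
go_straight(1.98): x += 1.98·cos θ, y += 1.98·sin θ → (-3.2780, 0.1643, 346.1000°)
turn_right(46.6°): centre at ρ to the right, rotate −46.6° → (-2.0807, -0.7444, 299.5000°)
go_straight(0.9): x += 0.9·cos θ, y += 0.9·sin θ → (-1.6376, -1.5277, 299.5000°)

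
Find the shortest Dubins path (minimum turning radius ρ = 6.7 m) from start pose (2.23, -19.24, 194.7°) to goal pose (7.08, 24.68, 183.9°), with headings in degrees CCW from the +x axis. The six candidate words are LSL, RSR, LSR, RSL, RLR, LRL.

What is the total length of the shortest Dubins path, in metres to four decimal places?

60.6593 m

Let ψ = atan2(Δy, Δx) = atan2(43.92, 4.85) = 83.6985° be the start→goal bearing.
Normalize: d = |goal − start| / ρ = 44.186977/6.7 = 6.595071, α = (θ_start − ψ) mod 360° = 111.0015° = 1.937342 rad, β = (θ_goal − ψ) mod 360° = 100.2015° = 1.748847 rad.
Common terms: sin α = 0.933571, cos α = -0.358393, sin β = 0.984191, cos β = -0.177111, cos(α−β) = 0.982287, d² = 43.494963. Work in radians in the unit-radius frame; every candidate has L = ρ·(t + p + q).
LSL: p² = 2 + d² − 2cos(α−β) + 2d(sin α − sin β) = 42.862703; p = √p² = 6.546961; φ = atan2(cos β − cos α, d + sin α − sin β) = 0.027693 rad; t = (φ − α) mod 2π = 4.373536 rad, q = (β − φ) mod 2π = 1.721154 rad → L = 6.7·(4.373536 + 6.546961 + 1.721154) = 6.7·12.641651 = 84.699063 m
RSR: p² = 2 + d² − 2cos(α−β) + 2d(sin β − sin α) = 44.198074; p = √p² = 6.648163; φ = atan2(cos α − cos β, d − sin α + sin β) = -0.027271 rad; t = (α − φ) mod 2π = 1.964614 rad, q = (φ − β) mod 2π = 4.507067 rad → L = 6.7·(1.964614 + 6.648163 + 4.507067) = 6.7·13.119844 = 87.902955 m
LSR: p² = d² − 2 + 2cos(α−β) + 2d(sin α + sin β) = 68.755088; p = √p² = 8.291869; φ = atan2(−cos α − cos β, d + sin α + sin β) − atan2(−2, p) = 0.299502 rad; t = (φ − α) mod 2π = 4.645345 rad, q = (φ − β) mod 2π = 4.833841 rad → L = 6.7·(4.645345 + 8.291869 + 4.833841) = 6.7·17.771055 = 119.066068 m
RSL: p² = d² − 2 + 2cos(α−β) − 2d(sin α + sin β) = 18.163988; p = √p² = 4.261923; φ = atan2(cos α + cos β, d − sin α − sin β) − atan2(2, p) = -0.552758 rad; t = (α − φ) mod 2π = 2.490100 rad, q = (β − φ) mod 2π = 2.301604 rad → L = 6.7·(2.490100 + 4.261923 + 2.301604) = 6.7·9.053627 = 60.659301 m
RLR: c = (6 − d² + 2cos(α−β) + 2d(sin α − sin β))/8 = -4.524759, |c| > 1 → infeasible
LRL: c = (6 − d² + 2cos(α−β) − 2d(sin α − sin β))/8 = -4.357838, |c| > 1 → infeasible
Shortest: RSL with L = 60.659301 m ≈ 60.6593 m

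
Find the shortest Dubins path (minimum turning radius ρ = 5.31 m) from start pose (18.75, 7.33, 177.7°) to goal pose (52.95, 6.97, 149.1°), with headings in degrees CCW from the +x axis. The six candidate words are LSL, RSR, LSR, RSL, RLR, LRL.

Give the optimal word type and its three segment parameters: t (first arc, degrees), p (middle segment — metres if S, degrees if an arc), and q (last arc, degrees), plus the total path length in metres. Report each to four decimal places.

Let ψ = atan2(Δy, Δx) = atan2(-0.36, 34.20) = -0.6031° be the start→goal bearing.
Normalize: d = |goal − start| / ρ = 34.201895/5.31 = 6.441035, α = (θ_start − ψ) mod 360° = 178.3031° = 3.111976 rad, β = (θ_goal − ψ) mod 360° = 149.7031° = 2.612812 rad.
Common terms: sin α = 0.029612, cos α = -0.999561, sin β = 0.504481, cos β = -0.863423, cos(α−β) = 0.877983, d² = 41.486929. Work in radians in the unit-radius frame; every candidate has L = ρ·(t + p + q).
LSL: p² = 2 + d² − 2cos(α−β) + 2d(sin α − sin β) = 35.613671; p = √p² = 5.967719; φ = atan2(cos β − cos α, d + sin α − sin β) = 0.022814 rad; t = (φ − α) mod 2π = 3.194024 rad, q = (β − φ) mod 2π = 2.589997 rad → L = 5.31·(3.194024 + 5.967719 + 2.589997) = 5.31·11.751740 = 62.401741 m
RSR: p² = 2 + d² − 2cos(α−β) + 2d(sin β − sin α) = 47.848255; p = √p² = 6.917243; φ = atan2(cos α − cos β, d − sin α + sin β) = -0.019682 rad; t = (α − φ) mod 2π = 3.131658 rad, q = (φ − β) mod 2π = 3.650691 rad → L = 5.31·(3.131658 + 6.917243 + 3.650691) = 5.31·13.699593 = 72.744838 m
LSR: p² = d² − 2 + 2cos(α−β) + 2d(sin α + sin β) = 48.123123; p = √p² = 6.937083; φ = atan2(−cos α − cos β, d + sin α + sin β) − atan2(−2, p) = 0.541691 rad; t = (φ − α) mod 2π = 3.712900 rad, q = (φ − β) mod 2π = 4.212064 rad → L = 5.31·(3.712900 + 6.937083 + 4.212064) = 5.31·14.862048 = 78.917474 m
RSL: p² = d² − 2 + 2cos(α−β) − 2d(sin α + sin β) = 34.362667; p = √p² = 5.861968; φ = atan2(cos α + cos β, d − sin α − sin β) − atan2(2, p) = -0.634313 rad; t = (α − φ) mod 2π = 3.746289 rad, q = (β − φ) mod 2π = 3.247124 rad → L = 5.31·(3.746289 + 5.861968 + 3.247124) = 5.31·12.855381 = 68.262073 m
RLR: c = (6 − d² + 2cos(α−β) + 2d(sin α − sin β))/8 = -4.981032, |c| > 1 → infeasible
LRL: c = (6 − d² + 2cos(α−β) − 2d(sin α − sin β))/8 = -3.451709, |c| > 1 → infeasible
Shortest: LSL with L = 62.401741 m ≈ 62.4017 m
Convert LSL to answer units (arcs ×180/π): t = 3.194024·180/π = 183.0041°, p = ρ·p = 5.31·5.967719 = 31.6886 m, q = 2.589997·180/π = 148.3959°, L = 62.4017 m.

LSL: t = 183.0041°, p = 31.6886 m, q = 148.3959°, L = 62.4017 m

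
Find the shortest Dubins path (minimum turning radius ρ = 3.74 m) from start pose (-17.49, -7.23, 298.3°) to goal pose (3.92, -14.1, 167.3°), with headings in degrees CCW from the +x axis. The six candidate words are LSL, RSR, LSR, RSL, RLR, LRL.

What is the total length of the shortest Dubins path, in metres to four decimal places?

Let ψ = atan2(Δy, Δx) = atan2(-6.87, 21.41) = -17.7903° be the start→goal bearing.
Normalize: d = |goal − start| / ρ = 22.485217/3.74 = 6.012090, α = (θ_start − ψ) mod 360° = 316.0903° = 5.516816 rad, β = (θ_goal − ψ) mod 360° = 185.0903° = 3.230435 rad.
Common terms: sin α = -0.693524, cos α = 0.720434, sin β = -0.088726, cos β = -0.996056, cos(α−β) = -0.656059, d² = 36.145229. Work in radians in the unit-radius frame; every candidate has L = ρ·(t + p + q).
LSL: p² = 2 + d² − 2cos(α−β) + 2d(sin α − sin β) = 32.185144; p = √p² = 5.673195; φ = atan2(cos β − cos α, d + sin α − sin β) = -0.307379 rad; t = (φ − α) mod 2π = 0.458990 rad, q = (β − φ) mod 2π = 3.537814 rad → L = 3.74·(0.458990 + 5.673195 + 3.537814) = 3.74·9.669999 = 36.165797 m
RSR: p² = 2 + d² − 2cos(α−β) + 2d(sin β − sin α) = 46.729549; p = √p² = 6.835902; φ = atan2(cos α − cos β, d − sin α + sin β) = 0.253816 rad; t = (α − φ) mod 2π = 5.263001 rad, q = (φ − β) mod 2π = 3.306566 rad → L = 3.74·(5.263001 + 6.835902 + 3.306566) = 3.74·15.405468 = 57.616451 m
LSR: p² = d² − 2 + 2cos(α−β) + 2d(sin α + sin β) = 23.427202; p = √p² = 4.840165; φ = atan2(−cos α − cos β, d + sin α + sin β) − atan2(−2, p) = 0.444495 rad; t = (φ − α) mod 2π = 1.210863 rad, q = (φ − β) mod 2π = 3.497245 rad → L = 3.74·(1.210863 + 4.840165 + 3.497245) = 3.74·9.548274 = 35.710543 m
RSL: p² = d² − 2 + 2cos(α−β) − 2d(sin α + sin β) = 42.239019; p = √p² = 6.499155; φ = atan2(cos α + cos β, d − sin α − sin β) − atan2(2, p) = -0.339080 rad; t = (α − φ) mod 2π = 5.855896 rad, q = (β − φ) mod 2π = 3.569515 rad → L = 3.74·(5.855896 + 6.499155 + 3.569515) = 3.74·15.924566 = 59.557878 m
RLR: c = (6 − d² + 2cos(α−β) + 2d(sin α − sin β))/8 = -4.841194, |c| > 1 → infeasible
LRL: c = (6 − d² + 2cos(α−β) − 2d(sin α − sin β))/8 = -3.023143, |c| > 1 → infeasible
Shortest: LSR with L = 35.710543 m ≈ 35.7105 m

35.7105 m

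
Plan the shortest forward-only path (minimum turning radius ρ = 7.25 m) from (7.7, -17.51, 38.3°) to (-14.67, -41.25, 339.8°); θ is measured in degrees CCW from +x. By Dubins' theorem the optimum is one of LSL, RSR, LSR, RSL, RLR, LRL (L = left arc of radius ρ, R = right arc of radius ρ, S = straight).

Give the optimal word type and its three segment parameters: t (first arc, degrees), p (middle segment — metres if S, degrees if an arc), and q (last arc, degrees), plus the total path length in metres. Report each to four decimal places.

LSL: t = 197.5054°, p = 27.3542 m, q = 103.9946°, L = 65.5049 m

Let ψ = atan2(Δy, Δx) = atan2(-23.74, -22.37) = -133.2982° be the start→goal bearing.
Normalize: d = |goal − start| / ρ = 32.619082/7.25 = 4.499184, α = (θ_start − ψ) mod 360° = 171.5982° = 2.994953 rad, β = (θ_goal − ψ) mod 360° = 113.0982° = 1.973935 rad.
Common terms: sin α = 0.146115, cos α = -0.989268, sin β = 0.919834, cos β = -0.392307, cos(α−β) = 0.522499, d² = 20.242654. Work in radians in the unit-radius frame; every candidate has L = ρ·(t + p + q).
LSL: p² = 2 + d² − 2cos(α−β) + 2d(sin α − sin β) = 14.235447; p = √p² = 3.772989; φ = atan2(cos β − cos α, d + sin α − sin β) = 0.158887 rad; t = (φ − α) mod 2π = 3.447120 rad, q = (β − φ) mod 2π = 1.815048 rad → L = 7.25·(3.447120 + 3.772989 + 1.815048) = 7.25·9.035157 = 65.504887 m
RSR: p² = 2 + d² − 2cos(α−β) + 2d(sin β − sin α) = 28.159867; p = √p² = 5.306587; φ = atan2(cos α − cos β, d − sin α + sin β) = -0.112733 rad; t = (α − φ) mod 2π = 3.107686 rad, q = (φ − β) mod 2π = 4.196517 rad → L = 7.25·(3.107686 + 5.306587 + 4.196517) = 7.25·12.610790 = 91.428228 m
LSR: p² = d² − 2 + 2cos(α−β) + 2d(sin α + sin β) = 28.879452; p = √p² = 5.373961; φ = atan2(−cos α − cos β, d + sin α + sin β) − atan2(−2, p) = 0.599619 rad; t = (φ − α) mod 2π = 3.887852 rad, q = (φ − β) mod 2π = 4.908869 rad → L = 7.25·(3.887852 + 5.373961 + 4.908869) = 7.25·14.170681 = 102.737440 m
RSL: p² = d² − 2 + 2cos(α−β) − 2d(sin α + sin β) = 9.695850; p = √p² = 3.113816; φ = atan2(cos α + cos β, d − sin α − sin β) − atan2(2, p) = -0.953526 rad; t = (α − φ) mod 2π = 3.948479 rad, q = (β − φ) mod 2π = 2.927461 rad → L = 7.25·(3.948479 + 3.113816 + 2.927461) = 7.25·9.989756 = 72.425734 m
RLR: c = (6 − d² + 2cos(α−β) + 2d(sin α − sin β))/8 = -2.519983, |c| > 1 → infeasible
LRL: c = (6 − d² + 2cos(α−β) − 2d(sin α − sin β))/8 = -0.779431; p = 2π − arccos c = 3.818632 rad; φ = atan2(cos β − cos α, d + sin α − sin β) = 0.158887 rad; t = (φ − α + p/2) mod 2π = 5.356436 rad, q = (β − α − t + p) mod 2π = 3.724364 rad → L = 7.25·(5.356436 + 3.818632 + 3.724364) = 7.25·12.899432 = 93.520882 m
Shortest: LSL with L = 65.504887 m ≈ 65.5049 m
Convert LSL to answer units (arcs ×180/π): t = 3.447120·180/π = 197.5054°, p = ρ·p = 7.25·3.772989 = 27.3542 m, q = 1.815048·180/π = 103.9946°, L = 65.5049 m.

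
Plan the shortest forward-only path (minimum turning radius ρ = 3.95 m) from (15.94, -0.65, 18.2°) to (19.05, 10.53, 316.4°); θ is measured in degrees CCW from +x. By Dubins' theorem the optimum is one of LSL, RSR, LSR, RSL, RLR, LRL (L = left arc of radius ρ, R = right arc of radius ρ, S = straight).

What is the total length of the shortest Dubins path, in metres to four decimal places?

30.9860 m

Let ψ = atan2(Δy, Δx) = atan2(11.18, 3.11) = 74.4547° be the start→goal bearing.
Normalize: d = |goal − start| / ρ = 11.604503/3.95 = 2.937849, α = (θ_start − ψ) mod 360° = 303.7453° = 5.301355 rad, β = (θ_goal − ψ) mod 360° = 241.9453° = 4.222741 rad.
Common terms: sin α = -0.831516, cos α = 0.555501, sin β = -0.882499, cos β = -0.470315, cos(α−β) = 0.472551, d² = 8.630957. Work in radians in the unit-radius frame; every candidate has L = ρ·(t + p + q).
LSL: p² = 2 + d² − 2cos(α−β) + 2d(sin α − sin β) = 9.985416; p = √p² = 3.159971; φ = atan2(cos β − cos α, d + sin α − sin β) = -0.330619 rad; t = (φ − α) mod 2π = 0.651212 rad, q = (β − φ) mod 2π = 4.553360 rad → L = 3.95·(0.651212 + 3.159971 + 4.553360) = 3.95·8.364543 = 33.039944 m
RSR: p² = 2 + d² − 2cos(α−β) + 2d(sin β − sin α) = 9.386294; p = √p² = 3.063706; φ = atan2(cos α − cos β, d − sin α + sin β) = 0.341423 rad; t = (α − φ) mod 2π = 4.959931 rad, q = (φ − β) mod 2π = 2.401867 rad → L = 3.95·(4.959931 + 3.063706 + 2.401867) = 3.95·10.425505 = 41.180744 m
LSR: p² = d² − 2 + 2cos(α−β) + 2d(sin α + sin β) = -2.494972 < 0 → infeasible
RSL: p² = d² − 2 + 2cos(α−β) − 2d(sin α + sin β) = 17.647088; p = √p² = 4.200844; φ = atan2(cos α + cos β, d − sin α − sin β) − atan2(2, p) = -0.426031 rad; t = (α − φ) mod 2π = 5.727386 rad, q = (β − φ) mod 2π = 4.648772 rad → L = 3.95·(5.727386 + 4.200844 + 4.648772) = 3.95·14.577002 = 57.579157 m
RLR: c = (6 − d² + 2cos(α−β) + 2d(sin α − sin β))/8 = -0.173287; p = 2π − arccos c = 4.538223 rad; φ = atan2(cos α − cos β, d − sin α + sin β) = 0.341423 rad; t = (α − φ + p/2) mod 2π = 0.945858 rad, q = (α − β − t + p) mod 2π = 4.670979 rad → L = 3.95·(0.945858 + 4.538223 + 4.670979) = 3.95·10.155059 = 40.112485 m
LRL: c = (6 − d² + 2cos(α−β) − 2d(sin α − sin β))/8 = -0.248177; p = 2π − arccos c = 4.461591 rad; φ = atan2(cos β − cos α, d + sin α − sin β) = -0.330619 rad; t = (φ − α + p/2) mod 2π = 2.882007 rad, q = (β − α − t + p) mod 2π = 0.500970 rad → L = 3.95·(2.882007 + 4.461591 + 0.500970) = 3.95·7.844569 = 30.986046 m
Shortest: LRL with L = 30.986046 m ≈ 30.9860 m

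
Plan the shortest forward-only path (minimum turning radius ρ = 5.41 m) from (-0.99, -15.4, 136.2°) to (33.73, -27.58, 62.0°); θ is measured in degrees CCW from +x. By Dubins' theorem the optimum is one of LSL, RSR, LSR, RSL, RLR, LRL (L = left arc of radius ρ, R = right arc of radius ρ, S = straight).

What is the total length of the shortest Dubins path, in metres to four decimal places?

Let ψ = atan2(Δy, Δx) = atan2(-12.18, 34.72) = -19.3312° be the start→goal bearing.
Normalize: d = |goal − start| / ρ = 36.794440/5.41 = 6.801190, α = (θ_start − ψ) mod 360° = 155.5312° = 2.714532 rad, β = (θ_goal − ψ) mod 360° = 81.3312° = 1.419497 rad.
Common terms: sin α = 0.414198, cos α = -0.910187, sin β = 0.988576, cos β = 0.150723, cos(α−β) = 0.272280, d² = 46.256190. Work in radians in the unit-radius frame; every candidate has L = ρ·(t + p + q).
LSL: p² = 2 + d² − 2cos(α−β) + 2d(sin α − sin β) = 39.898716; p = √p² = 6.316543; φ = atan2(cos β − cos α, d + sin α − sin β) = 0.168757 rad; t = (φ − α) mod 2π = 3.737411 rad, q = (β − φ) mod 2π = 1.250740 rad → L = 5.41·(3.737411 + 6.316543 + 1.250740) = 5.41·11.304694 = 61.158395 m
RSR: p² = 2 + d² − 2cos(α−β) + 2d(sin β − sin α) = 55.524544; p = √p² = 7.451479; φ = atan2(cos α − cos β, d − sin α + sin β) = -0.142861 rad; t = (α − φ) mod 2π = 2.857393 rad, q = (φ − β) mod 2π = 4.720827 rad → L = 5.41·(2.857393 + 7.451479 + 4.720827) = 5.41·15.029699 = 81.310671 m
LSR: p² = d² − 2 + 2cos(α−β) + 2d(sin α + sin β) = 63.881814; p = √p² = 7.992610; φ = atan2(−cos α − cos β, d + sin α + sin β) − atan2(−2, p) = 0.337506 rad; t = (φ − α) mod 2π = 3.906160 rad, q = (φ − β) mod 2π = 5.201194 rad → L = 5.41·(3.906160 + 7.992610 + 5.201194) = 5.41·17.099964 = 92.510804 m
RSL: p² = d² − 2 + 2cos(α−β) − 2d(sin α + sin β) = 25.719688; p = √p² = 5.071458; φ = atan2(cos α + cos β, d − sin α − sin β) − atan2(2, p) = -0.515404 rad; t = (α − φ) mod 2π = 3.229935 rad, q = (β − φ) mod 2π = 1.934901 rad → L = 5.41·(3.229935 + 5.071458 + 1.934901) = 5.41·10.236294 = 55.378353 m
RLR: c = (6 − d² + 2cos(α−β) + 2d(sin α − sin β))/8 = -5.940568, |c| > 1 → infeasible
LRL: c = (6 − d² + 2cos(α−β) − 2d(sin α − sin β))/8 = -3.987339, |c| > 1 → infeasible
Shortest: RSL with L = 55.378353 m ≈ 55.3784 m

55.3784 m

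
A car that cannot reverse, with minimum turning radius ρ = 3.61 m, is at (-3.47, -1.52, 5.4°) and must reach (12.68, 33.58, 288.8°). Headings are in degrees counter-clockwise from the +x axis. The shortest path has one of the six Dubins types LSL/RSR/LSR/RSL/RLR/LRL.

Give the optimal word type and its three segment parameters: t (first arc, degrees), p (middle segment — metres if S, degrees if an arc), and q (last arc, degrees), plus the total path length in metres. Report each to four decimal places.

Let ψ = atan2(Δy, Δx) = atan2(35.10, 16.15) = 65.2922° be the start→goal bearing.
Normalize: d = |goal − start| / ρ = 38.637191/3.61 = 10.702823, α = (θ_start − ψ) mod 360° = 300.1078° = 5.237870 rad, β = (θ_goal − ψ) mod 360° = 223.5078° = 3.900947 rad.
Common terms: sin α = -0.865083, cos α = 0.501629, sin β = -0.688454, cos β = -0.725280, cos(α−β) = 0.231748, d² = 114.550418. Work in radians in the unit-radius frame; every candidate has L = ρ·(t + p + q).
LSL: p² = 2 + d² − 2cos(α−β) + 2d(sin α − sin β) = 112.306055; p = √p² = 10.597455; φ = atan2(cos β − cos α, d + sin α − sin β) = -0.116034 rad; t = (φ − α) mod 2π = 0.929282 rad, q = (β − φ) mod 2π = 4.016981 rad → L = 3.61·(0.929282 + 10.597455 + 4.016981) = 3.61·15.543718 = 56.112823 m
RSR: p² = 2 + d² − 2cos(α−β) + 2d(sin β − sin α) = 119.867789; p = √p² = 10.948415; φ = atan2(cos α − cos β, d − sin α + sin β) = 0.112299 rad; t = (α − φ) mod 2π = 5.125571 rad, q = (φ − β) mod 2π = 2.494537 rad → L = 3.61·(5.125571 + 10.948415 + 2.494537) = 3.61·18.568522 = 67.032366 m
LSR: p² = d² − 2 + 2cos(α−β) + 2d(sin α + sin β) = 79.759461; p = √p² = 8.930815; φ = atan2(−cos α − cos β, d + sin α + sin β) − atan2(−2, p) = 0.244749 rad; t = (φ − α) mod 2π = 1.290064 rad, q = (φ − β) mod 2π = 2.626987 rad → L = 3.61·(1.290064 + 8.930815 + 2.626987) = 3.61·12.847866 = 46.380797 m
RSL: p² = d² − 2 + 2cos(α−β) − 2d(sin α + sin β) = 146.268366; p = √p² = 12.094146; φ = atan2(cos α + cos β, d − sin α − sin β) − atan2(2, p) = -0.182132 rad; t = (α − φ) mod 2π = 5.420001 rad, q = (β − φ) mod 2π = 4.083079 rad → L = 3.61·(5.420001 + 12.094146 + 4.083079) = 3.61·21.597227 = 77.965988 m
RLR: c = (6 − d² + 2cos(α−β) + 2d(sin α − sin β))/8 = -13.983474, |c| > 1 → infeasible
LRL: c = (6 − d² + 2cos(α−β) − 2d(sin α − sin β))/8 = -13.038257, |c| > 1 → infeasible
Shortest: LSR with L = 46.380797 m ≈ 46.3808 m
Convert LSR to answer units (arcs ×180/π): t = 1.290064·180/π = 73.9152°, p = ρ·p = 3.61·8.930815 = 32.2402 m, q = 2.626987·180/π = 150.5152°, L = 46.3808 m.

LSR: t = 73.9152°, p = 32.2402 m, q = 150.5152°, L = 46.3808 m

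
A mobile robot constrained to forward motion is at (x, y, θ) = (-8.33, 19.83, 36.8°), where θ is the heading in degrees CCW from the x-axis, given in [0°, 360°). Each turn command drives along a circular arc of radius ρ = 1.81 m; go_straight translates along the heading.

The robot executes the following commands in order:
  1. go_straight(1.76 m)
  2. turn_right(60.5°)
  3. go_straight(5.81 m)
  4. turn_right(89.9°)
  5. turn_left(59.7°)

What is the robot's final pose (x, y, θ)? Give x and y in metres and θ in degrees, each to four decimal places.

(1.3383, 14.5839, 306.1000°)

set_pose: (x, y, θ) = (-8.3300, 19.8300, 36.8000°), ρ = 1.81
go_straight(1.76): x += 1.76·cos θ, y += 1.76·sin θ → (-6.9207, 20.8843, 36.8000°)
turn_right(60.5°): centre at ρ to the right, rotate −60.5° → (-5.1090, 21.0923, -23.7000° ≡ 336.3000°)
go_straight(5.81): x += 5.81·cos θ, y += 5.81·sin θ → (0.2110, 18.7570, 336.3000°)
turn_right(89.9°): centre at ρ to the right, rotate −89.9° → (1.1421, 16.3750, 246.4000°)
turn_left(59.7°): centre at ρ to the left, rotate +59.7° → (1.3383, 14.5839, 306.1000°)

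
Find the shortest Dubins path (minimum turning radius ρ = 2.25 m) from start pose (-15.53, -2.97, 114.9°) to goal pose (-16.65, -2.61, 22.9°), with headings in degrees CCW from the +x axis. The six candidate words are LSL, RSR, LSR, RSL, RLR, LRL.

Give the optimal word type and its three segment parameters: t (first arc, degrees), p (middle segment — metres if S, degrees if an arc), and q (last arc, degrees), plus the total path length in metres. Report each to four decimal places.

RLR: t = 42.6343°, p = 314.1340°, q = 3.4997°, L = 14.1477 m

Let ψ = atan2(Δy, Δx) = atan2(0.36, -1.12) = 162.1811° be the start→goal bearing.
Normalize: d = |goal − start| / ρ = 1.176435/2.25 = 0.522860, α = (θ_start − ψ) mod 360° = 312.7189° = 5.457974 rad, β = (θ_goal − ψ) mod 360° = 220.7189° = 3.852271 rad.
Common terms: sin α = -0.734691, cos α = 0.678402, sin β = -0.652348, cos β = -0.757919, cos(α−β) = -0.034899, d² = 0.273383. Work in radians in the unit-radius frame; every candidate has L = ρ·(t + p + q).
LSL: p² = 2 + d² − 2cos(α−β) + 2d(sin α − sin β) = 2.257074; p = √p² = 1.502356; φ = atan2(cos β − cos α, d + sin α − sin β) = -1.273206 rad; t = (φ − α) mod 2π = 5.835191 rad, q = (β − φ) mod 2π = 5.125477 rad → L = 2.25·(5.835191 + 1.502356 + 5.125477) = 2.25·12.463024 = 28.041804 m
RSR: p² = 2 + d² − 2cos(α−β) + 2d(sin β − sin α) = 2.429289; p = √p² = 1.558618; φ = atan2(cos α − cos β, d − sin α + sin β) = 1.172016 rad; t = (α − φ) mod 2π = 4.285958 rad, q = (φ − β) mod 2π = 3.602930 rad → L = 2.25·(4.285958 + 1.558618 + 3.602930) = 2.25·9.447506 = 21.256888 m
LSR: p² = d² − 2 + 2cos(α−β) + 2d(sin α + sin β) = -3.246871 < 0 → infeasible
RSL: p² = d² − 2 + 2cos(α−β) − 2d(sin α + sin β) = -0.345961 < 0 → infeasible
RLR: c = (6 − d² + 2cos(α−β) + 2d(sin α − sin β))/8 = 0.696339; p = 2π − arccos c = 5.482673 rad; φ = atan2(cos α − cos β, d − sin α + sin β) = 1.172016 rad; t = (α − φ + p/2) mod 2π = 0.744109 rad, q = (α − β − t + p) mod 2π = 0.061081 rad → L = 2.25·(0.744109 + 5.482673 + 0.061081) = 2.25·6.287863 = 14.147692 m
LRL: c = (6 − d² + 2cos(α−β) − 2d(sin α − sin β))/8 = 0.717866; p = 2π − arccos c = 5.513121 rad; φ = atan2(cos β − cos α, d + sin α − sin β) = -1.273206 rad; t = (φ − α + p/2) mod 2π = 2.308566 rad, q = (β − α − t + p) mod 2π = 1.598852 rad → L = 2.25·(2.308566 + 5.513121 + 1.598852) = 2.25·9.420539 = 21.196212 m
Shortest: RLR with L = 14.147692 m ≈ 14.1477 m
Convert RLR to answer units (arcs ×180/π): t = 0.744109·180/π = 42.6343°, p = 5.482673·180/π = 314.1340°, q = 0.061081·180/π = 3.4997°, L = 14.1477 m.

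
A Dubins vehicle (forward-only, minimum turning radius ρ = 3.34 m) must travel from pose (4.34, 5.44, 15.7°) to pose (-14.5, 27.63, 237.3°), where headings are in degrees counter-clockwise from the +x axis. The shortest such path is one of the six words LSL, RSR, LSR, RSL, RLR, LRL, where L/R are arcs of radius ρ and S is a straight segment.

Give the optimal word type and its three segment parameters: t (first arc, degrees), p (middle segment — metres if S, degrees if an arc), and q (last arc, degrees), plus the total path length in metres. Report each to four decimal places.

Let ψ = atan2(Δy, Δx) = atan2(22.19, -18.84) = 130.3323° be the start→goal bearing.
Normalize: d = |goal − start| / ρ = 29.109134/3.34 = 8.715310, α = (θ_start − ψ) mod 360° = 245.3677° = 4.282474 rad, β = (θ_goal − ψ) mod 360° = 106.9677° = 1.866939 rad.
Common terms: sin α = -0.909001, cos α = -0.416793, sin β = 0.956469, cos β = -0.291833, cos(α−β) = -0.747798, d² = 75.956623. Work in radians in the unit-radius frame; every candidate has L = ρ·(t + p + q).
LSL: p² = 2 + d² − 2cos(α−β) + 2d(sin α − sin β) = 46.935909; p = √p² = 6.850979; φ = atan2(cos β − cos α, d + sin α − sin β) = 0.018241 rad; t = (φ − α) mod 2π = 2.018952 rad, q = (β − φ) mod 2π = 1.848698 rad → L = 3.34·(2.018952 + 6.850979 + 1.848698) = 3.34·10.718628 = 35.800218 m
RSR: p² = 2 + d² − 2cos(α−β) + 2d(sin β − sin α) = 111.968529; p = √p² = 10.581518; φ = atan2(cos α − cos β, d − sin α + sin β) = -0.011810 rad; t = (α − φ) mod 2π = 4.294284 rad, q = (φ − β) mod 2π = 4.404437 rad → L = 3.34·(4.294284 + 10.581518 + 4.404437) = 3.34·19.280239 = 64.395999 m
LSR: p² = d² − 2 + 2cos(α−β) + 2d(sin α + sin β) = 73.288424; p = √p² = 8.560866; φ = atan2(−cos α − cos β, d + sin α + sin β) − atan2(−2, p) = 0.310197 rad; t = (φ − α) mod 2π = 2.310908 rad, q = (φ − β) mod 2π = 4.726444 rad → L = 3.34·(2.310908 + 8.560866 + 4.726444) = 3.34·15.598218 = 52.098047 m
RSL: p² = d² − 2 + 2cos(α−β) − 2d(sin α + sin β) = 71.633629; p = √p² = 8.463665; φ = atan2(cos α + cos β, d − sin α − sin β) − atan2(2, p) = -0.313620 rad; t = (α − φ) mod 2π = 4.596094 rad, q = (β − φ) mod 2π = 2.180558 rad → L = 3.34·(4.596094 + 8.463665 + 2.180558) = 3.34·15.240318 = 50.902661 m
RLR: c = (6 − d² + 2cos(α−β) + 2d(sin α − sin β))/8 = -12.996066, |c| > 1 → infeasible
LRL: c = (6 − d² + 2cos(α−β) − 2d(sin α − sin β))/8 = -4.866989, |c| > 1 → infeasible
Shortest: LSL with L = 35.800218 m ≈ 35.8002 m
Convert LSL to answer units (arcs ×180/π): t = 2.018952·180/π = 115.6774°, p = ρ·p = 3.34·6.850979 = 22.8823 m, q = 1.848698·180/π = 105.9226°, L = 35.8002 m.

LSL: t = 115.6774°, p = 22.8823 m, q = 105.9226°, L = 35.8002 m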